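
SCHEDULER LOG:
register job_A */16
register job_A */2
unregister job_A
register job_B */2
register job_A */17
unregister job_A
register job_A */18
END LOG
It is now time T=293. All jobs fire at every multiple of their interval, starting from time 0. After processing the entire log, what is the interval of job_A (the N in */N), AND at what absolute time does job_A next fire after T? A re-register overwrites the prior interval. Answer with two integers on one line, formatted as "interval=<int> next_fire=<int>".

Answer: interval=18 next_fire=306

Derivation:
Op 1: register job_A */16 -> active={job_A:*/16}
Op 2: register job_A */2 -> active={job_A:*/2}
Op 3: unregister job_A -> active={}
Op 4: register job_B */2 -> active={job_B:*/2}
Op 5: register job_A */17 -> active={job_A:*/17, job_B:*/2}
Op 6: unregister job_A -> active={job_B:*/2}
Op 7: register job_A */18 -> active={job_A:*/18, job_B:*/2}
Final interval of job_A = 18
Next fire of job_A after T=293: (293//18+1)*18 = 306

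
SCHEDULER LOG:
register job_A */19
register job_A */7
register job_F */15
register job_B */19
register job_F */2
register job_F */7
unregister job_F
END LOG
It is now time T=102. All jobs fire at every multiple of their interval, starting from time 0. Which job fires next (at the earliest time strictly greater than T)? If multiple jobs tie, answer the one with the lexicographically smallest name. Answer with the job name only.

Op 1: register job_A */19 -> active={job_A:*/19}
Op 2: register job_A */7 -> active={job_A:*/7}
Op 3: register job_F */15 -> active={job_A:*/7, job_F:*/15}
Op 4: register job_B */19 -> active={job_A:*/7, job_B:*/19, job_F:*/15}
Op 5: register job_F */2 -> active={job_A:*/7, job_B:*/19, job_F:*/2}
Op 6: register job_F */7 -> active={job_A:*/7, job_B:*/19, job_F:*/7}
Op 7: unregister job_F -> active={job_A:*/7, job_B:*/19}
  job_A: interval 7, next fire after T=102 is 105
  job_B: interval 19, next fire after T=102 is 114
Earliest = 105, winner (lex tiebreak) = job_A

Answer: job_A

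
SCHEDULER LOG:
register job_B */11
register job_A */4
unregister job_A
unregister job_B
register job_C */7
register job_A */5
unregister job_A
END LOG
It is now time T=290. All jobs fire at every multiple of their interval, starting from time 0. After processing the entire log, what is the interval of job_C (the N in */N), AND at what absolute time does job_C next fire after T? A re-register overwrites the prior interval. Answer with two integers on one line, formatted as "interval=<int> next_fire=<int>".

Answer: interval=7 next_fire=294

Derivation:
Op 1: register job_B */11 -> active={job_B:*/11}
Op 2: register job_A */4 -> active={job_A:*/4, job_B:*/11}
Op 3: unregister job_A -> active={job_B:*/11}
Op 4: unregister job_B -> active={}
Op 5: register job_C */7 -> active={job_C:*/7}
Op 6: register job_A */5 -> active={job_A:*/5, job_C:*/7}
Op 7: unregister job_A -> active={job_C:*/7}
Final interval of job_C = 7
Next fire of job_C after T=290: (290//7+1)*7 = 294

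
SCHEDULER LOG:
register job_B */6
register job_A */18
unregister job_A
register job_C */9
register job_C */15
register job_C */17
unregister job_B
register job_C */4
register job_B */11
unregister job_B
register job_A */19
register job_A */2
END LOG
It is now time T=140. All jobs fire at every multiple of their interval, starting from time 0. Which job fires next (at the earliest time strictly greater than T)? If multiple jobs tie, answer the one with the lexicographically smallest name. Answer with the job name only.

Op 1: register job_B */6 -> active={job_B:*/6}
Op 2: register job_A */18 -> active={job_A:*/18, job_B:*/6}
Op 3: unregister job_A -> active={job_B:*/6}
Op 4: register job_C */9 -> active={job_B:*/6, job_C:*/9}
Op 5: register job_C */15 -> active={job_B:*/6, job_C:*/15}
Op 6: register job_C */17 -> active={job_B:*/6, job_C:*/17}
Op 7: unregister job_B -> active={job_C:*/17}
Op 8: register job_C */4 -> active={job_C:*/4}
Op 9: register job_B */11 -> active={job_B:*/11, job_C:*/4}
Op 10: unregister job_B -> active={job_C:*/4}
Op 11: register job_A */19 -> active={job_A:*/19, job_C:*/4}
Op 12: register job_A */2 -> active={job_A:*/2, job_C:*/4}
  job_A: interval 2, next fire after T=140 is 142
  job_C: interval 4, next fire after T=140 is 144
Earliest = 142, winner (lex tiebreak) = job_A

Answer: job_A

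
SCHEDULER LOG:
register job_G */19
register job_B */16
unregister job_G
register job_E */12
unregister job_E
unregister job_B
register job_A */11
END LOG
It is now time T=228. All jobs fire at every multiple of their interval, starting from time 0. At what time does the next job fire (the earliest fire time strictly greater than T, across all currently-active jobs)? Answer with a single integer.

Op 1: register job_G */19 -> active={job_G:*/19}
Op 2: register job_B */16 -> active={job_B:*/16, job_G:*/19}
Op 3: unregister job_G -> active={job_B:*/16}
Op 4: register job_E */12 -> active={job_B:*/16, job_E:*/12}
Op 5: unregister job_E -> active={job_B:*/16}
Op 6: unregister job_B -> active={}
Op 7: register job_A */11 -> active={job_A:*/11}
  job_A: interval 11, next fire after T=228 is 231
Earliest fire time = 231 (job job_A)

Answer: 231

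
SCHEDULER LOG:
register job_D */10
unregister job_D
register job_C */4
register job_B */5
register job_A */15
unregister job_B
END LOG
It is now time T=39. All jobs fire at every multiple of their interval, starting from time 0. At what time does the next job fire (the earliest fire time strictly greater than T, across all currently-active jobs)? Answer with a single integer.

Op 1: register job_D */10 -> active={job_D:*/10}
Op 2: unregister job_D -> active={}
Op 3: register job_C */4 -> active={job_C:*/4}
Op 4: register job_B */5 -> active={job_B:*/5, job_C:*/4}
Op 5: register job_A */15 -> active={job_A:*/15, job_B:*/5, job_C:*/4}
Op 6: unregister job_B -> active={job_A:*/15, job_C:*/4}
  job_A: interval 15, next fire after T=39 is 45
  job_C: interval 4, next fire after T=39 is 40
Earliest fire time = 40 (job job_C)

Answer: 40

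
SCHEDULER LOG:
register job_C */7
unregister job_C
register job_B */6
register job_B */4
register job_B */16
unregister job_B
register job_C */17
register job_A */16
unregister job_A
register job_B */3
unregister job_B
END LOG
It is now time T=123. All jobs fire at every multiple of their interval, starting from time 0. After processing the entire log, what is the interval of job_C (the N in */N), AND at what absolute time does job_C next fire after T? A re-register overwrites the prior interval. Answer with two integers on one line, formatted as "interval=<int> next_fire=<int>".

Op 1: register job_C */7 -> active={job_C:*/7}
Op 2: unregister job_C -> active={}
Op 3: register job_B */6 -> active={job_B:*/6}
Op 4: register job_B */4 -> active={job_B:*/4}
Op 5: register job_B */16 -> active={job_B:*/16}
Op 6: unregister job_B -> active={}
Op 7: register job_C */17 -> active={job_C:*/17}
Op 8: register job_A */16 -> active={job_A:*/16, job_C:*/17}
Op 9: unregister job_A -> active={job_C:*/17}
Op 10: register job_B */3 -> active={job_B:*/3, job_C:*/17}
Op 11: unregister job_B -> active={job_C:*/17}
Final interval of job_C = 17
Next fire of job_C after T=123: (123//17+1)*17 = 136

Answer: interval=17 next_fire=136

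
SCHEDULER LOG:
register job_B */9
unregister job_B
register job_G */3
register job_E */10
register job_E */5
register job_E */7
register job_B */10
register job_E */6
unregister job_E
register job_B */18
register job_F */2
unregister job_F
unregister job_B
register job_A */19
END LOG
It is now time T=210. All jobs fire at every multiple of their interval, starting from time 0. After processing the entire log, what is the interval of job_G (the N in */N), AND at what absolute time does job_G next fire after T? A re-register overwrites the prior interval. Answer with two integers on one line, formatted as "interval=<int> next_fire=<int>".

Answer: interval=3 next_fire=213

Derivation:
Op 1: register job_B */9 -> active={job_B:*/9}
Op 2: unregister job_B -> active={}
Op 3: register job_G */3 -> active={job_G:*/3}
Op 4: register job_E */10 -> active={job_E:*/10, job_G:*/3}
Op 5: register job_E */5 -> active={job_E:*/5, job_G:*/3}
Op 6: register job_E */7 -> active={job_E:*/7, job_G:*/3}
Op 7: register job_B */10 -> active={job_B:*/10, job_E:*/7, job_G:*/3}
Op 8: register job_E */6 -> active={job_B:*/10, job_E:*/6, job_G:*/3}
Op 9: unregister job_E -> active={job_B:*/10, job_G:*/3}
Op 10: register job_B */18 -> active={job_B:*/18, job_G:*/3}
Op 11: register job_F */2 -> active={job_B:*/18, job_F:*/2, job_G:*/3}
Op 12: unregister job_F -> active={job_B:*/18, job_G:*/3}
Op 13: unregister job_B -> active={job_G:*/3}
Op 14: register job_A */19 -> active={job_A:*/19, job_G:*/3}
Final interval of job_G = 3
Next fire of job_G after T=210: (210//3+1)*3 = 213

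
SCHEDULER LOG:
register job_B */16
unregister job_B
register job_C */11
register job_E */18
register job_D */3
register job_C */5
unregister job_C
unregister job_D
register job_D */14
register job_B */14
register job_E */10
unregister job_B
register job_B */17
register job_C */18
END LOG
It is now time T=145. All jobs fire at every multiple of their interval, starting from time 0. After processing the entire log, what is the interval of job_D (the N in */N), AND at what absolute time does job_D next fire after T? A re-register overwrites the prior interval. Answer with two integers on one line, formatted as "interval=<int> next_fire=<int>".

Answer: interval=14 next_fire=154

Derivation:
Op 1: register job_B */16 -> active={job_B:*/16}
Op 2: unregister job_B -> active={}
Op 3: register job_C */11 -> active={job_C:*/11}
Op 4: register job_E */18 -> active={job_C:*/11, job_E:*/18}
Op 5: register job_D */3 -> active={job_C:*/11, job_D:*/3, job_E:*/18}
Op 6: register job_C */5 -> active={job_C:*/5, job_D:*/3, job_E:*/18}
Op 7: unregister job_C -> active={job_D:*/3, job_E:*/18}
Op 8: unregister job_D -> active={job_E:*/18}
Op 9: register job_D */14 -> active={job_D:*/14, job_E:*/18}
Op 10: register job_B */14 -> active={job_B:*/14, job_D:*/14, job_E:*/18}
Op 11: register job_E */10 -> active={job_B:*/14, job_D:*/14, job_E:*/10}
Op 12: unregister job_B -> active={job_D:*/14, job_E:*/10}
Op 13: register job_B */17 -> active={job_B:*/17, job_D:*/14, job_E:*/10}
Op 14: register job_C */18 -> active={job_B:*/17, job_C:*/18, job_D:*/14, job_E:*/10}
Final interval of job_D = 14
Next fire of job_D after T=145: (145//14+1)*14 = 154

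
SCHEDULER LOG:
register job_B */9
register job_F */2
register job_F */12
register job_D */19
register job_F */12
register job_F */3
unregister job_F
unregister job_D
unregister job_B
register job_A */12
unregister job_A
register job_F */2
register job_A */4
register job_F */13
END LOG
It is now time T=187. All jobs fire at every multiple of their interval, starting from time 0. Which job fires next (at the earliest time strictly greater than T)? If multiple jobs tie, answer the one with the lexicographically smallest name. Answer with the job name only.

Answer: job_A

Derivation:
Op 1: register job_B */9 -> active={job_B:*/9}
Op 2: register job_F */2 -> active={job_B:*/9, job_F:*/2}
Op 3: register job_F */12 -> active={job_B:*/9, job_F:*/12}
Op 4: register job_D */19 -> active={job_B:*/9, job_D:*/19, job_F:*/12}
Op 5: register job_F */12 -> active={job_B:*/9, job_D:*/19, job_F:*/12}
Op 6: register job_F */3 -> active={job_B:*/9, job_D:*/19, job_F:*/3}
Op 7: unregister job_F -> active={job_B:*/9, job_D:*/19}
Op 8: unregister job_D -> active={job_B:*/9}
Op 9: unregister job_B -> active={}
Op 10: register job_A */12 -> active={job_A:*/12}
Op 11: unregister job_A -> active={}
Op 12: register job_F */2 -> active={job_F:*/2}
Op 13: register job_A */4 -> active={job_A:*/4, job_F:*/2}
Op 14: register job_F */13 -> active={job_A:*/4, job_F:*/13}
  job_A: interval 4, next fire after T=187 is 188
  job_F: interval 13, next fire after T=187 is 195
Earliest = 188, winner (lex tiebreak) = job_A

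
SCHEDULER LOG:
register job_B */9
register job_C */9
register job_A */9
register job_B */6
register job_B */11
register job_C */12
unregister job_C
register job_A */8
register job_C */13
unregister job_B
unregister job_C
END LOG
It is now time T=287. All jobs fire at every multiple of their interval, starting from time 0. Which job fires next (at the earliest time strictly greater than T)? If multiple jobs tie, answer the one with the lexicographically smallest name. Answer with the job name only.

Answer: job_A

Derivation:
Op 1: register job_B */9 -> active={job_B:*/9}
Op 2: register job_C */9 -> active={job_B:*/9, job_C:*/9}
Op 3: register job_A */9 -> active={job_A:*/9, job_B:*/9, job_C:*/9}
Op 4: register job_B */6 -> active={job_A:*/9, job_B:*/6, job_C:*/9}
Op 5: register job_B */11 -> active={job_A:*/9, job_B:*/11, job_C:*/9}
Op 6: register job_C */12 -> active={job_A:*/9, job_B:*/11, job_C:*/12}
Op 7: unregister job_C -> active={job_A:*/9, job_B:*/11}
Op 8: register job_A */8 -> active={job_A:*/8, job_B:*/11}
Op 9: register job_C */13 -> active={job_A:*/8, job_B:*/11, job_C:*/13}
Op 10: unregister job_B -> active={job_A:*/8, job_C:*/13}
Op 11: unregister job_C -> active={job_A:*/8}
  job_A: interval 8, next fire after T=287 is 288
Earliest = 288, winner (lex tiebreak) = job_A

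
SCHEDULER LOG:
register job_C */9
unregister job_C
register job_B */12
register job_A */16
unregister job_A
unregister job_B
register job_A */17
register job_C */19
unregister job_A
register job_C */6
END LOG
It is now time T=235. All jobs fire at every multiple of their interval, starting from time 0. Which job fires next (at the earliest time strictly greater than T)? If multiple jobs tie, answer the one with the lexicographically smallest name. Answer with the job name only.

Answer: job_C

Derivation:
Op 1: register job_C */9 -> active={job_C:*/9}
Op 2: unregister job_C -> active={}
Op 3: register job_B */12 -> active={job_B:*/12}
Op 4: register job_A */16 -> active={job_A:*/16, job_B:*/12}
Op 5: unregister job_A -> active={job_B:*/12}
Op 6: unregister job_B -> active={}
Op 7: register job_A */17 -> active={job_A:*/17}
Op 8: register job_C */19 -> active={job_A:*/17, job_C:*/19}
Op 9: unregister job_A -> active={job_C:*/19}
Op 10: register job_C */6 -> active={job_C:*/6}
  job_C: interval 6, next fire after T=235 is 240
Earliest = 240, winner (lex tiebreak) = job_C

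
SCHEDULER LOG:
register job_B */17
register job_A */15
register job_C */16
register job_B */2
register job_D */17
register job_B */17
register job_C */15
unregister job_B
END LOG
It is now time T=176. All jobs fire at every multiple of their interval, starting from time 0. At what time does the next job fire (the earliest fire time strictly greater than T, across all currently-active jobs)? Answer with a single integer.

Answer: 180

Derivation:
Op 1: register job_B */17 -> active={job_B:*/17}
Op 2: register job_A */15 -> active={job_A:*/15, job_B:*/17}
Op 3: register job_C */16 -> active={job_A:*/15, job_B:*/17, job_C:*/16}
Op 4: register job_B */2 -> active={job_A:*/15, job_B:*/2, job_C:*/16}
Op 5: register job_D */17 -> active={job_A:*/15, job_B:*/2, job_C:*/16, job_D:*/17}
Op 6: register job_B */17 -> active={job_A:*/15, job_B:*/17, job_C:*/16, job_D:*/17}
Op 7: register job_C */15 -> active={job_A:*/15, job_B:*/17, job_C:*/15, job_D:*/17}
Op 8: unregister job_B -> active={job_A:*/15, job_C:*/15, job_D:*/17}
  job_A: interval 15, next fire after T=176 is 180
  job_C: interval 15, next fire after T=176 is 180
  job_D: interval 17, next fire after T=176 is 187
Earliest fire time = 180 (job job_A)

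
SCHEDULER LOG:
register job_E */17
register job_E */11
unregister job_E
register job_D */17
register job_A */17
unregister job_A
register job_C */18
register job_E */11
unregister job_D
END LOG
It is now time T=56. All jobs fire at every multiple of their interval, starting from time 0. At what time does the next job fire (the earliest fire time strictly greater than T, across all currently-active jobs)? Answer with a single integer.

Answer: 66

Derivation:
Op 1: register job_E */17 -> active={job_E:*/17}
Op 2: register job_E */11 -> active={job_E:*/11}
Op 3: unregister job_E -> active={}
Op 4: register job_D */17 -> active={job_D:*/17}
Op 5: register job_A */17 -> active={job_A:*/17, job_D:*/17}
Op 6: unregister job_A -> active={job_D:*/17}
Op 7: register job_C */18 -> active={job_C:*/18, job_D:*/17}
Op 8: register job_E */11 -> active={job_C:*/18, job_D:*/17, job_E:*/11}
Op 9: unregister job_D -> active={job_C:*/18, job_E:*/11}
  job_C: interval 18, next fire after T=56 is 72
  job_E: interval 11, next fire after T=56 is 66
Earliest fire time = 66 (job job_E)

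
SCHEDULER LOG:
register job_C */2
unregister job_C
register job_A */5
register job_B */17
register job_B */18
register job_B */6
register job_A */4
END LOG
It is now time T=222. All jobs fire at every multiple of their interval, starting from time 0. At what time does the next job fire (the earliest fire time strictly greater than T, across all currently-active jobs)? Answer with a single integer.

Op 1: register job_C */2 -> active={job_C:*/2}
Op 2: unregister job_C -> active={}
Op 3: register job_A */5 -> active={job_A:*/5}
Op 4: register job_B */17 -> active={job_A:*/5, job_B:*/17}
Op 5: register job_B */18 -> active={job_A:*/5, job_B:*/18}
Op 6: register job_B */6 -> active={job_A:*/5, job_B:*/6}
Op 7: register job_A */4 -> active={job_A:*/4, job_B:*/6}
  job_A: interval 4, next fire after T=222 is 224
  job_B: interval 6, next fire after T=222 is 228
Earliest fire time = 224 (job job_A)

Answer: 224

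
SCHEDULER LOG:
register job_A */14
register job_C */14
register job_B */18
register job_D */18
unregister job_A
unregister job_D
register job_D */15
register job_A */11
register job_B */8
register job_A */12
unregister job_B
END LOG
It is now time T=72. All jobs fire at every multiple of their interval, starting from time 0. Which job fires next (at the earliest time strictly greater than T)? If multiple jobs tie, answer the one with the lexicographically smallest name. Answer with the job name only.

Op 1: register job_A */14 -> active={job_A:*/14}
Op 2: register job_C */14 -> active={job_A:*/14, job_C:*/14}
Op 3: register job_B */18 -> active={job_A:*/14, job_B:*/18, job_C:*/14}
Op 4: register job_D */18 -> active={job_A:*/14, job_B:*/18, job_C:*/14, job_D:*/18}
Op 5: unregister job_A -> active={job_B:*/18, job_C:*/14, job_D:*/18}
Op 6: unregister job_D -> active={job_B:*/18, job_C:*/14}
Op 7: register job_D */15 -> active={job_B:*/18, job_C:*/14, job_D:*/15}
Op 8: register job_A */11 -> active={job_A:*/11, job_B:*/18, job_C:*/14, job_D:*/15}
Op 9: register job_B */8 -> active={job_A:*/11, job_B:*/8, job_C:*/14, job_D:*/15}
Op 10: register job_A */12 -> active={job_A:*/12, job_B:*/8, job_C:*/14, job_D:*/15}
Op 11: unregister job_B -> active={job_A:*/12, job_C:*/14, job_D:*/15}
  job_A: interval 12, next fire after T=72 is 84
  job_C: interval 14, next fire after T=72 is 84
  job_D: interval 15, next fire after T=72 is 75
Earliest = 75, winner (lex tiebreak) = job_D

Answer: job_D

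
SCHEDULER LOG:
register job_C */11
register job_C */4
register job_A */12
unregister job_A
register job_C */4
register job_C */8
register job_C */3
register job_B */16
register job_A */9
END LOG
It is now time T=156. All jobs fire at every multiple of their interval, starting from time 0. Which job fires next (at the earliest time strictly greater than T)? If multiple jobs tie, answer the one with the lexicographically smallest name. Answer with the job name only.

Answer: job_C

Derivation:
Op 1: register job_C */11 -> active={job_C:*/11}
Op 2: register job_C */4 -> active={job_C:*/4}
Op 3: register job_A */12 -> active={job_A:*/12, job_C:*/4}
Op 4: unregister job_A -> active={job_C:*/4}
Op 5: register job_C */4 -> active={job_C:*/4}
Op 6: register job_C */8 -> active={job_C:*/8}
Op 7: register job_C */3 -> active={job_C:*/3}
Op 8: register job_B */16 -> active={job_B:*/16, job_C:*/3}
Op 9: register job_A */9 -> active={job_A:*/9, job_B:*/16, job_C:*/3}
  job_A: interval 9, next fire after T=156 is 162
  job_B: interval 16, next fire after T=156 is 160
  job_C: interval 3, next fire after T=156 is 159
Earliest = 159, winner (lex tiebreak) = job_C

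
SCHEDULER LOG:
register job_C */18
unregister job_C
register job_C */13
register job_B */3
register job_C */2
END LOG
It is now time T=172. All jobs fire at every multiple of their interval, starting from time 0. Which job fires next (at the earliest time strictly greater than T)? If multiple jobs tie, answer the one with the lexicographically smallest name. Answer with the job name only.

Op 1: register job_C */18 -> active={job_C:*/18}
Op 2: unregister job_C -> active={}
Op 3: register job_C */13 -> active={job_C:*/13}
Op 4: register job_B */3 -> active={job_B:*/3, job_C:*/13}
Op 5: register job_C */2 -> active={job_B:*/3, job_C:*/2}
  job_B: interval 3, next fire after T=172 is 174
  job_C: interval 2, next fire after T=172 is 174
Earliest = 174, winner (lex tiebreak) = job_B

Answer: job_B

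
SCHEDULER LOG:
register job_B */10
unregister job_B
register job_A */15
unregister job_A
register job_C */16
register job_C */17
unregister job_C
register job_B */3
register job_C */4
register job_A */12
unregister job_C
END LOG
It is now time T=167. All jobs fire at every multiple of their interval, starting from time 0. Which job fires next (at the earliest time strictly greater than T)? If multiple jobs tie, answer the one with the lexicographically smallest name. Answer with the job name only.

Op 1: register job_B */10 -> active={job_B:*/10}
Op 2: unregister job_B -> active={}
Op 3: register job_A */15 -> active={job_A:*/15}
Op 4: unregister job_A -> active={}
Op 5: register job_C */16 -> active={job_C:*/16}
Op 6: register job_C */17 -> active={job_C:*/17}
Op 7: unregister job_C -> active={}
Op 8: register job_B */3 -> active={job_B:*/3}
Op 9: register job_C */4 -> active={job_B:*/3, job_C:*/4}
Op 10: register job_A */12 -> active={job_A:*/12, job_B:*/3, job_C:*/4}
Op 11: unregister job_C -> active={job_A:*/12, job_B:*/3}
  job_A: interval 12, next fire after T=167 is 168
  job_B: interval 3, next fire after T=167 is 168
Earliest = 168, winner (lex tiebreak) = job_A

Answer: job_A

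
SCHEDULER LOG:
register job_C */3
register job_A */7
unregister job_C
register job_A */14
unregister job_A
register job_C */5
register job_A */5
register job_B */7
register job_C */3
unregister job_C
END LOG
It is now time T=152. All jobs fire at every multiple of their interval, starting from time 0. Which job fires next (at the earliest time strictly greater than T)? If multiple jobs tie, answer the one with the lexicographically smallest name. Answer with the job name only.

Op 1: register job_C */3 -> active={job_C:*/3}
Op 2: register job_A */7 -> active={job_A:*/7, job_C:*/3}
Op 3: unregister job_C -> active={job_A:*/7}
Op 4: register job_A */14 -> active={job_A:*/14}
Op 5: unregister job_A -> active={}
Op 6: register job_C */5 -> active={job_C:*/5}
Op 7: register job_A */5 -> active={job_A:*/5, job_C:*/5}
Op 8: register job_B */7 -> active={job_A:*/5, job_B:*/7, job_C:*/5}
Op 9: register job_C */3 -> active={job_A:*/5, job_B:*/7, job_C:*/3}
Op 10: unregister job_C -> active={job_A:*/5, job_B:*/7}
  job_A: interval 5, next fire after T=152 is 155
  job_B: interval 7, next fire after T=152 is 154
Earliest = 154, winner (lex tiebreak) = job_B

Answer: job_B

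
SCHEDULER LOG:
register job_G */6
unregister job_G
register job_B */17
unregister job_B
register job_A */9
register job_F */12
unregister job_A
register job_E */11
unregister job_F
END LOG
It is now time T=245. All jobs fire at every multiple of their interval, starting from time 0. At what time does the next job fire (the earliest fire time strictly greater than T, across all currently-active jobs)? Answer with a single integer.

Op 1: register job_G */6 -> active={job_G:*/6}
Op 2: unregister job_G -> active={}
Op 3: register job_B */17 -> active={job_B:*/17}
Op 4: unregister job_B -> active={}
Op 5: register job_A */9 -> active={job_A:*/9}
Op 6: register job_F */12 -> active={job_A:*/9, job_F:*/12}
Op 7: unregister job_A -> active={job_F:*/12}
Op 8: register job_E */11 -> active={job_E:*/11, job_F:*/12}
Op 9: unregister job_F -> active={job_E:*/11}
  job_E: interval 11, next fire after T=245 is 253
Earliest fire time = 253 (job job_E)

Answer: 253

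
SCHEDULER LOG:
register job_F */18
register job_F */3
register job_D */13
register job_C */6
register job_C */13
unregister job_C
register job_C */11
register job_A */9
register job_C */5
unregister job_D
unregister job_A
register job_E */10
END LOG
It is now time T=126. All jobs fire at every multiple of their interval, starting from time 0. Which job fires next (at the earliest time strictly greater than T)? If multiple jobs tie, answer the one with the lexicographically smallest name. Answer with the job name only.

Answer: job_F

Derivation:
Op 1: register job_F */18 -> active={job_F:*/18}
Op 2: register job_F */3 -> active={job_F:*/3}
Op 3: register job_D */13 -> active={job_D:*/13, job_F:*/3}
Op 4: register job_C */6 -> active={job_C:*/6, job_D:*/13, job_F:*/3}
Op 5: register job_C */13 -> active={job_C:*/13, job_D:*/13, job_F:*/3}
Op 6: unregister job_C -> active={job_D:*/13, job_F:*/3}
Op 7: register job_C */11 -> active={job_C:*/11, job_D:*/13, job_F:*/3}
Op 8: register job_A */9 -> active={job_A:*/9, job_C:*/11, job_D:*/13, job_F:*/3}
Op 9: register job_C */5 -> active={job_A:*/9, job_C:*/5, job_D:*/13, job_F:*/3}
Op 10: unregister job_D -> active={job_A:*/9, job_C:*/5, job_F:*/3}
Op 11: unregister job_A -> active={job_C:*/5, job_F:*/3}
Op 12: register job_E */10 -> active={job_C:*/5, job_E:*/10, job_F:*/3}
  job_C: interval 5, next fire after T=126 is 130
  job_E: interval 10, next fire after T=126 is 130
  job_F: interval 3, next fire after T=126 is 129
Earliest = 129, winner (lex tiebreak) = job_F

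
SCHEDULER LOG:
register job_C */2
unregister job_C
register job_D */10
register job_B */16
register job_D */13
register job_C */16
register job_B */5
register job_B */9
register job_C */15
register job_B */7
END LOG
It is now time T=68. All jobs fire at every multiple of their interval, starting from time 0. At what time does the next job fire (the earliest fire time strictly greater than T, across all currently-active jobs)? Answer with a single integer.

Op 1: register job_C */2 -> active={job_C:*/2}
Op 2: unregister job_C -> active={}
Op 3: register job_D */10 -> active={job_D:*/10}
Op 4: register job_B */16 -> active={job_B:*/16, job_D:*/10}
Op 5: register job_D */13 -> active={job_B:*/16, job_D:*/13}
Op 6: register job_C */16 -> active={job_B:*/16, job_C:*/16, job_D:*/13}
Op 7: register job_B */5 -> active={job_B:*/5, job_C:*/16, job_D:*/13}
Op 8: register job_B */9 -> active={job_B:*/9, job_C:*/16, job_D:*/13}
Op 9: register job_C */15 -> active={job_B:*/9, job_C:*/15, job_D:*/13}
Op 10: register job_B */7 -> active={job_B:*/7, job_C:*/15, job_D:*/13}
  job_B: interval 7, next fire after T=68 is 70
  job_C: interval 15, next fire after T=68 is 75
  job_D: interval 13, next fire after T=68 is 78
Earliest fire time = 70 (job job_B)

Answer: 70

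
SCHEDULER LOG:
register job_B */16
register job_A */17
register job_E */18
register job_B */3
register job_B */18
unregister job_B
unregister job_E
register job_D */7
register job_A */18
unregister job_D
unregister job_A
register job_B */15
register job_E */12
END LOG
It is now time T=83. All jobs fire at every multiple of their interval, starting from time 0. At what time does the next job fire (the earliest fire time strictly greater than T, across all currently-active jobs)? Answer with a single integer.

Op 1: register job_B */16 -> active={job_B:*/16}
Op 2: register job_A */17 -> active={job_A:*/17, job_B:*/16}
Op 3: register job_E */18 -> active={job_A:*/17, job_B:*/16, job_E:*/18}
Op 4: register job_B */3 -> active={job_A:*/17, job_B:*/3, job_E:*/18}
Op 5: register job_B */18 -> active={job_A:*/17, job_B:*/18, job_E:*/18}
Op 6: unregister job_B -> active={job_A:*/17, job_E:*/18}
Op 7: unregister job_E -> active={job_A:*/17}
Op 8: register job_D */7 -> active={job_A:*/17, job_D:*/7}
Op 9: register job_A */18 -> active={job_A:*/18, job_D:*/7}
Op 10: unregister job_D -> active={job_A:*/18}
Op 11: unregister job_A -> active={}
Op 12: register job_B */15 -> active={job_B:*/15}
Op 13: register job_E */12 -> active={job_B:*/15, job_E:*/12}
  job_B: interval 15, next fire after T=83 is 90
  job_E: interval 12, next fire after T=83 is 84
Earliest fire time = 84 (job job_E)

Answer: 84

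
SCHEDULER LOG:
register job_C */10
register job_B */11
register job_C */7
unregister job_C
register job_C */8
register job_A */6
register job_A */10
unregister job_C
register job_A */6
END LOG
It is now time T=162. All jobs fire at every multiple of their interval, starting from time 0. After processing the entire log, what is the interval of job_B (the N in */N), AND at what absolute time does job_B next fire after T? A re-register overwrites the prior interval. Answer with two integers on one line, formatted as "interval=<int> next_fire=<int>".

Answer: interval=11 next_fire=165

Derivation:
Op 1: register job_C */10 -> active={job_C:*/10}
Op 2: register job_B */11 -> active={job_B:*/11, job_C:*/10}
Op 3: register job_C */7 -> active={job_B:*/11, job_C:*/7}
Op 4: unregister job_C -> active={job_B:*/11}
Op 5: register job_C */8 -> active={job_B:*/11, job_C:*/8}
Op 6: register job_A */6 -> active={job_A:*/6, job_B:*/11, job_C:*/8}
Op 7: register job_A */10 -> active={job_A:*/10, job_B:*/11, job_C:*/8}
Op 8: unregister job_C -> active={job_A:*/10, job_B:*/11}
Op 9: register job_A */6 -> active={job_A:*/6, job_B:*/11}
Final interval of job_B = 11
Next fire of job_B after T=162: (162//11+1)*11 = 165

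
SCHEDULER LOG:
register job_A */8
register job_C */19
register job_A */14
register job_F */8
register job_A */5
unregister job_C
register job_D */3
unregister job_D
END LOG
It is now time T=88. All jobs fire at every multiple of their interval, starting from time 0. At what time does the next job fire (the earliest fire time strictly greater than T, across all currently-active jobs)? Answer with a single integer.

Op 1: register job_A */8 -> active={job_A:*/8}
Op 2: register job_C */19 -> active={job_A:*/8, job_C:*/19}
Op 3: register job_A */14 -> active={job_A:*/14, job_C:*/19}
Op 4: register job_F */8 -> active={job_A:*/14, job_C:*/19, job_F:*/8}
Op 5: register job_A */5 -> active={job_A:*/5, job_C:*/19, job_F:*/8}
Op 6: unregister job_C -> active={job_A:*/5, job_F:*/8}
Op 7: register job_D */3 -> active={job_A:*/5, job_D:*/3, job_F:*/8}
Op 8: unregister job_D -> active={job_A:*/5, job_F:*/8}
  job_A: interval 5, next fire after T=88 is 90
  job_F: interval 8, next fire after T=88 is 96
Earliest fire time = 90 (job job_A)

Answer: 90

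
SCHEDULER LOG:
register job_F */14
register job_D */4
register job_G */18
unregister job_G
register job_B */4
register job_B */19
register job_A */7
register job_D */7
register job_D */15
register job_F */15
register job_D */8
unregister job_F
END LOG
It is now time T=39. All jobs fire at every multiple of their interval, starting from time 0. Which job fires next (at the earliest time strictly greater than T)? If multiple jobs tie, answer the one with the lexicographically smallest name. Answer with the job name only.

Op 1: register job_F */14 -> active={job_F:*/14}
Op 2: register job_D */4 -> active={job_D:*/4, job_F:*/14}
Op 3: register job_G */18 -> active={job_D:*/4, job_F:*/14, job_G:*/18}
Op 4: unregister job_G -> active={job_D:*/4, job_F:*/14}
Op 5: register job_B */4 -> active={job_B:*/4, job_D:*/4, job_F:*/14}
Op 6: register job_B */19 -> active={job_B:*/19, job_D:*/4, job_F:*/14}
Op 7: register job_A */7 -> active={job_A:*/7, job_B:*/19, job_D:*/4, job_F:*/14}
Op 8: register job_D */7 -> active={job_A:*/7, job_B:*/19, job_D:*/7, job_F:*/14}
Op 9: register job_D */15 -> active={job_A:*/7, job_B:*/19, job_D:*/15, job_F:*/14}
Op 10: register job_F */15 -> active={job_A:*/7, job_B:*/19, job_D:*/15, job_F:*/15}
Op 11: register job_D */8 -> active={job_A:*/7, job_B:*/19, job_D:*/8, job_F:*/15}
Op 12: unregister job_F -> active={job_A:*/7, job_B:*/19, job_D:*/8}
  job_A: interval 7, next fire after T=39 is 42
  job_B: interval 19, next fire after T=39 is 57
  job_D: interval 8, next fire after T=39 is 40
Earliest = 40, winner (lex tiebreak) = job_D

Answer: job_D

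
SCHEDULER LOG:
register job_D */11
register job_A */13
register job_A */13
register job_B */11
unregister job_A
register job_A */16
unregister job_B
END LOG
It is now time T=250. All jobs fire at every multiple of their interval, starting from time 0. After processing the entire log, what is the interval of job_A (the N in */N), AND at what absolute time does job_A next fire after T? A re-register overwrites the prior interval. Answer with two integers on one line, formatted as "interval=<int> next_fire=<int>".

Answer: interval=16 next_fire=256

Derivation:
Op 1: register job_D */11 -> active={job_D:*/11}
Op 2: register job_A */13 -> active={job_A:*/13, job_D:*/11}
Op 3: register job_A */13 -> active={job_A:*/13, job_D:*/11}
Op 4: register job_B */11 -> active={job_A:*/13, job_B:*/11, job_D:*/11}
Op 5: unregister job_A -> active={job_B:*/11, job_D:*/11}
Op 6: register job_A */16 -> active={job_A:*/16, job_B:*/11, job_D:*/11}
Op 7: unregister job_B -> active={job_A:*/16, job_D:*/11}
Final interval of job_A = 16
Next fire of job_A after T=250: (250//16+1)*16 = 256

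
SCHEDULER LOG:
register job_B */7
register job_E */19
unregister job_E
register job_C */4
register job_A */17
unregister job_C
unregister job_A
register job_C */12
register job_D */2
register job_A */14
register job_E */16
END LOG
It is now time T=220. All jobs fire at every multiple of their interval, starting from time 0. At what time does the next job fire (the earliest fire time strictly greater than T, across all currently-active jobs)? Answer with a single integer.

Answer: 222

Derivation:
Op 1: register job_B */7 -> active={job_B:*/7}
Op 2: register job_E */19 -> active={job_B:*/7, job_E:*/19}
Op 3: unregister job_E -> active={job_B:*/7}
Op 4: register job_C */4 -> active={job_B:*/7, job_C:*/4}
Op 5: register job_A */17 -> active={job_A:*/17, job_B:*/7, job_C:*/4}
Op 6: unregister job_C -> active={job_A:*/17, job_B:*/7}
Op 7: unregister job_A -> active={job_B:*/7}
Op 8: register job_C */12 -> active={job_B:*/7, job_C:*/12}
Op 9: register job_D */2 -> active={job_B:*/7, job_C:*/12, job_D:*/2}
Op 10: register job_A */14 -> active={job_A:*/14, job_B:*/7, job_C:*/12, job_D:*/2}
Op 11: register job_E */16 -> active={job_A:*/14, job_B:*/7, job_C:*/12, job_D:*/2, job_E:*/16}
  job_A: interval 14, next fire after T=220 is 224
  job_B: interval 7, next fire after T=220 is 224
  job_C: interval 12, next fire after T=220 is 228
  job_D: interval 2, next fire after T=220 is 222
  job_E: interval 16, next fire after T=220 is 224
Earliest fire time = 222 (job job_D)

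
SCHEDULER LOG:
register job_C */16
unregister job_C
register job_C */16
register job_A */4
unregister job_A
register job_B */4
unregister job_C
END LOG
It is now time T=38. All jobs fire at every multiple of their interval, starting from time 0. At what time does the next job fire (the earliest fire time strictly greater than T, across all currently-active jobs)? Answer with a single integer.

Answer: 40

Derivation:
Op 1: register job_C */16 -> active={job_C:*/16}
Op 2: unregister job_C -> active={}
Op 3: register job_C */16 -> active={job_C:*/16}
Op 4: register job_A */4 -> active={job_A:*/4, job_C:*/16}
Op 5: unregister job_A -> active={job_C:*/16}
Op 6: register job_B */4 -> active={job_B:*/4, job_C:*/16}
Op 7: unregister job_C -> active={job_B:*/4}
  job_B: interval 4, next fire after T=38 is 40
Earliest fire time = 40 (job job_B)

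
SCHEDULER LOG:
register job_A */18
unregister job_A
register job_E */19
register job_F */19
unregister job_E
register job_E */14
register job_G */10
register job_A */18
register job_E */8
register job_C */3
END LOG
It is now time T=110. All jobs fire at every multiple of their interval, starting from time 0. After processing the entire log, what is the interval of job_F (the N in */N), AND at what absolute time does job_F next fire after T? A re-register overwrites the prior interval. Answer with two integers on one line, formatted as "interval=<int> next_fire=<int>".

Op 1: register job_A */18 -> active={job_A:*/18}
Op 2: unregister job_A -> active={}
Op 3: register job_E */19 -> active={job_E:*/19}
Op 4: register job_F */19 -> active={job_E:*/19, job_F:*/19}
Op 5: unregister job_E -> active={job_F:*/19}
Op 6: register job_E */14 -> active={job_E:*/14, job_F:*/19}
Op 7: register job_G */10 -> active={job_E:*/14, job_F:*/19, job_G:*/10}
Op 8: register job_A */18 -> active={job_A:*/18, job_E:*/14, job_F:*/19, job_G:*/10}
Op 9: register job_E */8 -> active={job_A:*/18, job_E:*/8, job_F:*/19, job_G:*/10}
Op 10: register job_C */3 -> active={job_A:*/18, job_C:*/3, job_E:*/8, job_F:*/19, job_G:*/10}
Final interval of job_F = 19
Next fire of job_F after T=110: (110//19+1)*19 = 114

Answer: interval=19 next_fire=114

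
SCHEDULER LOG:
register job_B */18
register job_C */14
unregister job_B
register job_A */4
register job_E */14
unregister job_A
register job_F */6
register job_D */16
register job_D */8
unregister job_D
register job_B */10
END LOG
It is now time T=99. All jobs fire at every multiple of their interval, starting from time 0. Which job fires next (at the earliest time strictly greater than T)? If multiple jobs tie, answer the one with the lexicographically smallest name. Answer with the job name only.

Op 1: register job_B */18 -> active={job_B:*/18}
Op 2: register job_C */14 -> active={job_B:*/18, job_C:*/14}
Op 3: unregister job_B -> active={job_C:*/14}
Op 4: register job_A */4 -> active={job_A:*/4, job_C:*/14}
Op 5: register job_E */14 -> active={job_A:*/4, job_C:*/14, job_E:*/14}
Op 6: unregister job_A -> active={job_C:*/14, job_E:*/14}
Op 7: register job_F */6 -> active={job_C:*/14, job_E:*/14, job_F:*/6}
Op 8: register job_D */16 -> active={job_C:*/14, job_D:*/16, job_E:*/14, job_F:*/6}
Op 9: register job_D */8 -> active={job_C:*/14, job_D:*/8, job_E:*/14, job_F:*/6}
Op 10: unregister job_D -> active={job_C:*/14, job_E:*/14, job_F:*/6}
Op 11: register job_B */10 -> active={job_B:*/10, job_C:*/14, job_E:*/14, job_F:*/6}
  job_B: interval 10, next fire after T=99 is 100
  job_C: interval 14, next fire after T=99 is 112
  job_E: interval 14, next fire after T=99 is 112
  job_F: interval 6, next fire after T=99 is 102
Earliest = 100, winner (lex tiebreak) = job_B

Answer: job_B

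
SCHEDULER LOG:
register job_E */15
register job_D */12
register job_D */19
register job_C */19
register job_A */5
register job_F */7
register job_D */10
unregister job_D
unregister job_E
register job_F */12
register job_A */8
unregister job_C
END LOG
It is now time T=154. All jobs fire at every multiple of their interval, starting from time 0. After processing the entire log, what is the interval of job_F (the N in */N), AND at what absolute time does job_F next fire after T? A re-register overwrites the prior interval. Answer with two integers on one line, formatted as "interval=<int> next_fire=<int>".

Op 1: register job_E */15 -> active={job_E:*/15}
Op 2: register job_D */12 -> active={job_D:*/12, job_E:*/15}
Op 3: register job_D */19 -> active={job_D:*/19, job_E:*/15}
Op 4: register job_C */19 -> active={job_C:*/19, job_D:*/19, job_E:*/15}
Op 5: register job_A */5 -> active={job_A:*/5, job_C:*/19, job_D:*/19, job_E:*/15}
Op 6: register job_F */7 -> active={job_A:*/5, job_C:*/19, job_D:*/19, job_E:*/15, job_F:*/7}
Op 7: register job_D */10 -> active={job_A:*/5, job_C:*/19, job_D:*/10, job_E:*/15, job_F:*/7}
Op 8: unregister job_D -> active={job_A:*/5, job_C:*/19, job_E:*/15, job_F:*/7}
Op 9: unregister job_E -> active={job_A:*/5, job_C:*/19, job_F:*/7}
Op 10: register job_F */12 -> active={job_A:*/5, job_C:*/19, job_F:*/12}
Op 11: register job_A */8 -> active={job_A:*/8, job_C:*/19, job_F:*/12}
Op 12: unregister job_C -> active={job_A:*/8, job_F:*/12}
Final interval of job_F = 12
Next fire of job_F after T=154: (154//12+1)*12 = 156

Answer: interval=12 next_fire=156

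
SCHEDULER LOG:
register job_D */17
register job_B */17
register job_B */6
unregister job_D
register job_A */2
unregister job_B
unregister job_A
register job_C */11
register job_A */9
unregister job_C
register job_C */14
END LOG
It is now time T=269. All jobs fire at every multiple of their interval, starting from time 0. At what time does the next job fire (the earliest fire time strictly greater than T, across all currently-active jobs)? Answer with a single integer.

Answer: 270

Derivation:
Op 1: register job_D */17 -> active={job_D:*/17}
Op 2: register job_B */17 -> active={job_B:*/17, job_D:*/17}
Op 3: register job_B */6 -> active={job_B:*/6, job_D:*/17}
Op 4: unregister job_D -> active={job_B:*/6}
Op 5: register job_A */2 -> active={job_A:*/2, job_B:*/6}
Op 6: unregister job_B -> active={job_A:*/2}
Op 7: unregister job_A -> active={}
Op 8: register job_C */11 -> active={job_C:*/11}
Op 9: register job_A */9 -> active={job_A:*/9, job_C:*/11}
Op 10: unregister job_C -> active={job_A:*/9}
Op 11: register job_C */14 -> active={job_A:*/9, job_C:*/14}
  job_A: interval 9, next fire after T=269 is 270
  job_C: interval 14, next fire after T=269 is 280
Earliest fire time = 270 (job job_A)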